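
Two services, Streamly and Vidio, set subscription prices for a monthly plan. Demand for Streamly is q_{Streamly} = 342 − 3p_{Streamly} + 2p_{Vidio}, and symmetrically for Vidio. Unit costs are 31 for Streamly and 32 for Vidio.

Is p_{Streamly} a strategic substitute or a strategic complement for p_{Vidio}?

Streamly's profit: π = (p_{Streamly} − 31)(342 − 3p_{Streamly} + 2p_{Vidio}).
∂π/∂p_{Streamly} = 435 − 6p_{Streamly} + 2p_{Vidio} = 0 ⇒ p_{Streamly} = 72.5 + (1/3)p_{Vidio}.
The best-response slope dp_{Streamly}/dp_{Vidio} = 1/3 > 0: the reaction function is upward-sloping, so the choices are strategic complements.

strategic complements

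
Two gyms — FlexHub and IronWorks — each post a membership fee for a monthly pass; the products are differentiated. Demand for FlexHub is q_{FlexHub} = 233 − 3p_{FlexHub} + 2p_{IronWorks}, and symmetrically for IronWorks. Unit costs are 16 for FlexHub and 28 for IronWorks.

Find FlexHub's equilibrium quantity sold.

FlexHub's profit: π = (p_{FlexHub} − 16)(233 − 3p_{FlexHub} + 2p_{IronWorks}).
∂π/∂p_{FlexHub} = 281 − 6p_{FlexHub} + 2p_{IronWorks} = 0 ⇒ p_{FlexHub} = 281/6 + (1/3)p_{IronWorks}.
Similarly p_{IronWorks} = 317/6 + (1/3)p_{FlexHub}.
Solving the two reaction functions simultaneously: (1 − (1/3)(1/3))p_{FlexHub} = 281/6 + (1/3)·(317/6), so (8/9)p_{FlexHub} = 580/9 and p_{FlexHub} = 72.5.
Then p_{IronWorks} = 317/6 + (1/3)·72.5 = 77.
q_{FlexHub} = 233 − 3·72.5 + 2·77 = 169.5.

169.5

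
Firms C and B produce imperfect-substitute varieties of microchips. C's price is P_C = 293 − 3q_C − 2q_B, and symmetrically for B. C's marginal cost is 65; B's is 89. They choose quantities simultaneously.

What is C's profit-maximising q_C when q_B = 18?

32

Firm C's profit: π = q_C(293 − 3q_C − 2q_B) − 65q_C.
∂π/∂q_C = 228 − 6q_C − 2q_B = 0 ⇒ q_C = 38 − (1/3)q_B.
At q_B = 18: q_C = 38 − (1/3)·18 = 32.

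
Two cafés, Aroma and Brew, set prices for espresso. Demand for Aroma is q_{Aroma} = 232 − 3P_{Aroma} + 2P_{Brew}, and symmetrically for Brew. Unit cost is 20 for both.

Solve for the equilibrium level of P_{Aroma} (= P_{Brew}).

Aroma's profit: π = (P_{Aroma} − 20)(232 − 3P_{Aroma} + 2P_{Brew}).
∂π/∂P_{Aroma} = 292 − 6P_{Aroma} + 2P_{Brew} = 0 ⇒ P_{Aroma} = 146/3 + (1/3)P_{Brew}.
Setting P_{Aroma} = P_{Brew} in the reaction function: P_{Aroma} = 146/3 + (1/3)P_{Aroma}, so P_{Aroma} = (146/3) / (2/3) = 73.

73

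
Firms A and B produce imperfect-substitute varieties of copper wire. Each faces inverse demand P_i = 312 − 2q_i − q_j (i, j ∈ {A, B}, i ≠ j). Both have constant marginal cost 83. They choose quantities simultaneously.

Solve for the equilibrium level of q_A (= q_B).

Firm A's profit: π = q_A(312 − 2q_A − q_B) − 83q_A.
∂π/∂q_A = 229 − 4q_A − q_B = 0 ⇒ q_A = 57.25 − 0.25q_B.
The game is symmetric, so in equilibrium q_B = q_A: the reaction function gives 1.25q_A = 57.25, hence q_A = 45.8.

45.8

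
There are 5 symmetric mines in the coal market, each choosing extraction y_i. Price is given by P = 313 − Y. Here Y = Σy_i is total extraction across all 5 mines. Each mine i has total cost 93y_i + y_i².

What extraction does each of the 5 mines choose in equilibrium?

27.5

A representative mine's profit is π_i = y_i(313 − Y) − 93y_i − y_i², with Y = y_i + Σ_{j≠i} y_j.
First-order condition: 220 − 4y_i − Σ_{j≠i} y_j = 0.
In a symmetric equilibrium every mine chooses the same y, so Σ_{j≠i} y_j = 4y. The condition becomes 220 − 8y = 0, giving y = 220/8 = 27.5.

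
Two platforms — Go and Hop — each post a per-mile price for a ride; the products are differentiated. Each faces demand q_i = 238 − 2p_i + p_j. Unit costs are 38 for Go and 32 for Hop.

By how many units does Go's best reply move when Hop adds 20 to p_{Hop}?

Go's profit: π = (p_{Go} − 38)(238 − 2p_{Go} + p_{Hop}).
∂π/∂p_{Go} = 314 − 4p_{Go} + p_{Hop} = 0 ⇒ p_{Go} = 78.5 + 0.25p_{Hop}.
The reaction-function slope is 0.25, so a 20-unit rise in p_{Hop} moves p_{Go} by 0.25 × 20 = 5. Go's best response rises — the actions are strategic complements.

5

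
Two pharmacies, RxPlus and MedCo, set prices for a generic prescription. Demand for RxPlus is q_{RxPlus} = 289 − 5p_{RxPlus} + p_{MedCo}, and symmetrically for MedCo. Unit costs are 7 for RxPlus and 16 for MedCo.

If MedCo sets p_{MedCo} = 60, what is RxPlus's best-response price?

RxPlus's profit: π = (p_{RxPlus} − 7)(289 − 5p_{RxPlus} + p_{MedCo}).
∂π/∂p_{RxPlus} = 324 − 10p_{RxPlus} + p_{MedCo} = 0 ⇒ p_{RxPlus} = 32.4 + 0.1p_{MedCo}.
At p_{MedCo} = 60: p_{RxPlus} = 32.4 + 0.1·60 = 38.4.

38.4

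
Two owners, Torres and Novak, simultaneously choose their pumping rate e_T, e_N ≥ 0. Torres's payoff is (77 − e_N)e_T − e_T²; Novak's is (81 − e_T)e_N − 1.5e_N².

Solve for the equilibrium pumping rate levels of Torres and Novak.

Expanding Torres's payoff: 77e_T − e_Ne_T − e_T².
∂π/∂e_T = 77 − e_N − 2e_T = 0, so e_T = 38.5 − 0.5e_N.
Likewise for Novak: e_N = 27 − (1/3)e_T.
Plugging e_N into Torres's best response: e_T = 38.5 − 0.5(27 − (1/3)e_T) ⇒ (5/6)e_T = 25, so e_T = 30.
Then e_N = 27 − (1/3)·30 = 17.

30, 17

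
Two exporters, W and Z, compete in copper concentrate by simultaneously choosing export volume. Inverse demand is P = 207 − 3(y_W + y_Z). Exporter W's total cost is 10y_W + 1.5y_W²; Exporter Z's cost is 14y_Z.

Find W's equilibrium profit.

808.02

Exporter W's profit: π = y_W(207 − 3(y_W + y_Z)) − 10y_W − 1.5y_W².
∂π/∂y_W = 197 − 9y_W − 3y_Z = 0, so y_W = 197/9 − (1/3)y_Z.
For Z: ∂π/∂y_Z = 193 − 6y_Z − 3y_W = 0 ⇒ y_Z = 193/6 − 0.5y_W.
Solving the two reaction functions simultaneously: (1 − (−1/3)(−0.5))y_W = 197/9 − (1/3)·(193/6), so (5/6)y_W = 67/6 and y_W = 13.4.
Then y_Z = 193/6 − 0.5·13.4 = 382/15.
Price P = 207 − 3·(583/15) = 90.4.
W's profit: (90.4 − 10)·13.4 − 1.5(13.4)² = 808.02.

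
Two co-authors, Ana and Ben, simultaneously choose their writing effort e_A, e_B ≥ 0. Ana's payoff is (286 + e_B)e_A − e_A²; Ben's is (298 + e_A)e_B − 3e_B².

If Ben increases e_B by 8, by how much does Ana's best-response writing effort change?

4

Expanding Ana's payoff: 286e_A + e_Be_A − e_A².
∂π/∂e_A = 286 + e_B − 2e_A = 0, so e_A = 143 + 0.5e_B.
The reaction-function slope is 0.5, so an 8-unit rise in e_B moves e_A by 0.5 × 8 = 4. Ana's best response rises — the actions are strategic complements.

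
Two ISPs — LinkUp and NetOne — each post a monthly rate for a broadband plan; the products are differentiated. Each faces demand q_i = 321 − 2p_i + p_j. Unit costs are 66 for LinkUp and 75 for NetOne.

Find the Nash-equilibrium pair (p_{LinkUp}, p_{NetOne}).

LinkUp's profit: π = (p_{LinkUp} − 66)(321 − 2p_{LinkUp} + p_{NetOne}).
∂π/∂p_{LinkUp} = 453 − 4p_{LinkUp} + p_{NetOne} = 0 ⇒ p_{LinkUp} = 113.25 + 0.25p_{NetOne}.
Similarly p_{NetOne} = 117.75 + 0.25p_{LinkUp}.
Plugging p_{NetOne} into LinkUp's best response: p_{LinkUp} = 113.25 + 0.25(117.75 + 0.25p_{LinkUp}) ⇒ 0.9375p_{LinkUp} = 142.6875, so p_{LinkUp} = 152.2.
Then p_{NetOne} = 117.75 + 0.25·152.2 = 155.8.

152.2, 155.8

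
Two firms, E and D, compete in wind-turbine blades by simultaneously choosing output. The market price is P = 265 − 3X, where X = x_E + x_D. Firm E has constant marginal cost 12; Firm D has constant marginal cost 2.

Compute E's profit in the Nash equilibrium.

2187

Firm E's profit: π = x_E(265 − 3(x_E + x_D)) − 12x_E.
∂π/∂x_E = 253 − 6x_E − 3x_D = 0, so x_E = 253/6 − 0.5x_D.
By the same steps for D: x_D = 263/6 − 0.5x_E.
Solving the two reaction functions simultaneously: (1 − (−0.5)(−0.5))x_E = 253/6 − 0.5·(263/6), so 0.75x_E = 20.25 and x_E = 27.
Then x_D = 263/6 − 0.5·27 = 91/3.
Price P = 265 − 3·(172/3) = 93.
E's profit: (93 − 12)·27 = 2187.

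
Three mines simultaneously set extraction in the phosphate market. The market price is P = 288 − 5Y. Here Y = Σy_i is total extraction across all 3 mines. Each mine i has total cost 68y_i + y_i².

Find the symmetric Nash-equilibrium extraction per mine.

10

A representative mine's profit is π_i = y_i(288 − 5Y) − 68y_i − y_i², with Y = y_i + Σ_{j≠i} y_j.
First-order condition: 220 − 12y_i − 5Σ_{j≠i} y_j = 0.
In a symmetric equilibrium every mine chooses the same y, so Σ_{j≠i} y_j = 2y. The condition becomes 220 − 22y = 0, giving y = 220/22 = 10.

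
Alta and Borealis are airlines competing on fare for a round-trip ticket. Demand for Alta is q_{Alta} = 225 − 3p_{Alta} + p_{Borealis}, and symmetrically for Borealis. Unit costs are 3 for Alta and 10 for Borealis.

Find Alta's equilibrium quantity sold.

133.2

Alta's profit: π = (p_{Alta} − 3)(225 − 3p_{Alta} + p_{Borealis}).
∂π/∂p_{Alta} = 234 − 6p_{Alta} + p_{Borealis} = 0 ⇒ p_{Alta} = 39 + (1/6)p_{Borealis}.
Similarly p_{Borealis} = 42.5 + (1/6)p_{Alta}.
Plugging p_{Borealis} into Alta's best response: p_{Alta} = 39 + (1/6)(42.5 + (1/6)p_{Alta}) ⇒ (35/36)p_{Alta} = 553/12, so p_{Alta} = 47.4.
Then p_{Borealis} = 42.5 + (1/6)·47.4 = 50.4.
q_{Alta} = 225 − 3·47.4 + 50.4 = 133.2.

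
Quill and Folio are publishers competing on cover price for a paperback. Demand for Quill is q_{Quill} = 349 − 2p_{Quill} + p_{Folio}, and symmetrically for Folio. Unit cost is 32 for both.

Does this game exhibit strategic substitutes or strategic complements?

strategic complements

Quill's profit: π = (p_{Quill} − 32)(349 − 2p_{Quill} + p_{Folio}).
∂π/∂p_{Quill} = 413 − 4p_{Quill} + p_{Folio} = 0 ⇒ p_{Quill} = 103.25 + 0.25p_{Folio}.
The best-response slope dp_{Quill}/dp_{Folio} = 0.25 > 0: the reaction function is upward-sloping, so the choices are strategic complements.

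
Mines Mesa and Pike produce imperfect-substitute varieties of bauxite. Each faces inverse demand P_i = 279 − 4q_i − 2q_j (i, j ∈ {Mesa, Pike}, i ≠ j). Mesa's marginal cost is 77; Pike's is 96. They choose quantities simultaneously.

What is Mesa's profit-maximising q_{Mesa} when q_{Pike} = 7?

Mine Mesa's profit: π = q_{Mesa}(279 − 4q_{Mesa} − 2q_{Pike}) − 77q_{Mesa}.
∂π/∂q_{Mesa} = 202 − 8q_{Mesa} − 2q_{Pike} = 0 ⇒ q_{Mesa} = 25.25 − 0.25q_{Pike}.
At q_{Pike} = 7: q_{Mesa} = 25.25 − 0.25·7 = 23.5.

23.5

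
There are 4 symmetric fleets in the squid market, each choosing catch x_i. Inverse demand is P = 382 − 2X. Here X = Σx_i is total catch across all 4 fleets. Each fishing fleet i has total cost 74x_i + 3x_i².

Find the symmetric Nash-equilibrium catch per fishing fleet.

A representative fishing fleet's profit is π_i = x_i(382 − 2X) − 74x_i − 3x_i², with X = x_i + Σ_{j≠i} x_j.
First-order condition: 308 − 10x_i − 2Σ_{j≠i} x_j = 0.
With identical fishing fleets, set every x_j = x: then 308 − 10x − 6x = 0, i.e. x = 308/16 = 19.25.

19.25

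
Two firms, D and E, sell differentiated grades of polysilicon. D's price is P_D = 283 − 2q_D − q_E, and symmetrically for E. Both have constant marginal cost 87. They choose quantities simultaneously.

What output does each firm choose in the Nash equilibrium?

Firm D's profit: π = q_D(283 − 2q_D − q_E) − 87q_D.
∂π/∂q_D = 196 − 4q_D − q_E = 0 ⇒ q_D = 49 − 0.25q_E.
The game is symmetric, so in equilibrium q_E = q_D: the reaction function gives 1.25q_D = 49, hence q_D = 39.2.

39.2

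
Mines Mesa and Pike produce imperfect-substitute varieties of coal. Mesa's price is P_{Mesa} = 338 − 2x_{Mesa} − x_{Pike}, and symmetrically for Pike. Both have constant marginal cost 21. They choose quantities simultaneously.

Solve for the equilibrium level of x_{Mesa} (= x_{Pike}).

Mine Mesa's profit: π = x_{Mesa}(338 − 2x_{Mesa} − x_{Pike}) − 21x_{Mesa}.
∂π/∂x_{Mesa} = 317 − 4x_{Mesa} − x_{Pike} = 0 ⇒ x_{Mesa} = 79.25 − 0.25x_{Pike}.
Setting x_{Mesa} = x_{Pike} in the reaction function: x_{Mesa} = 79.25 − 0.25x_{Mesa}, so x_{Mesa} = 79.25 / 1.25 = 63.4.

63.4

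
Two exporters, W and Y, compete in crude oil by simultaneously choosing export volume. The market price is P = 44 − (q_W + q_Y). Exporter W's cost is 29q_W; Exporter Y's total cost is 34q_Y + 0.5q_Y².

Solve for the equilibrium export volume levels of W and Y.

Exporter W's profit: π = q_W(44 − (q_W + q_Y)) − 29q_W.
∂π/∂q_W = 15 − 2q_W − q_Y = 0, so q_W = 7.5 − 0.5q_Y.
For Y: ∂π/∂q_Y = 10 − 3q_Y − q_W = 0 ⇒ q_Y = 10/3 − (1/3)q_W.
Plugging q_Y into W's best response: q_W = 7.5 − 0.5(10/3 − (1/3)q_W) ⇒ (5/6)q_W = 35/6, so q_W = 7.
Then q_Y = 10/3 − (1/3)·7 = 1.

7, 1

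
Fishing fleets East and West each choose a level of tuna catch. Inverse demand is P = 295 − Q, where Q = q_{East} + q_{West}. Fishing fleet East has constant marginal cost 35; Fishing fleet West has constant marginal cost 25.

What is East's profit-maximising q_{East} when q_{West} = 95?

82.5

Fishing fleet East's profit: π = q_{East}(295 − (q_{East} + q_{West})) − 35q_{East}.
∂π/∂q_{East} = 260 − 2q_{East} − q_{West} = 0, so q_{East} = 130 − 0.5q_{West}.
At q_{West} = 95: q_{East} = 130 − 0.5·95 = 82.5.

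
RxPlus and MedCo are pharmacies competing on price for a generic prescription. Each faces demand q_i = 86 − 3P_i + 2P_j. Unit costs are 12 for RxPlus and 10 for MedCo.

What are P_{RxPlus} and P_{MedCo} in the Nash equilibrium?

RxPlus's profit: π = (P_{RxPlus} − 12)(86 − 3P_{RxPlus} + 2P_{MedCo}).
∂π/∂P_{RxPlus} = 122 − 6P_{RxPlus} + 2P_{MedCo} = 0 ⇒ P_{RxPlus} = 61/3 + (1/3)P_{MedCo}.
Similarly P_{MedCo} = 58/3 + (1/3)P_{RxPlus}.
Plugging P_{MedCo} into RxPlus's best response: P_{RxPlus} = 61/3 + (1/3)(58/3 + (1/3)P_{RxPlus}) ⇒ (8/9)P_{RxPlus} = 241/9, so P_{RxPlus} = 30.125.
Then P_{MedCo} = 58/3 + (1/3)·30.125 = 29.375.

30.125, 29.375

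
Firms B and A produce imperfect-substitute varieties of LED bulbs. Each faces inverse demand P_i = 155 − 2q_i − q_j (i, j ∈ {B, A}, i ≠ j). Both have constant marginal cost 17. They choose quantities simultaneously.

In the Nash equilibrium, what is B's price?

72.2

Firm B's profit: π = q_B(155 − 2q_B − q_A) − 17q_B.
∂π/∂q_B = 138 − 4q_B − q_A = 0 ⇒ q_B = 34.5 − 0.25q_A.
The game is symmetric, so in equilibrium q_A = q_B: the reaction function gives 1.25q_B = 34.5, hence q_B = 27.6.
P_B = 155 − 2·27.6 − 27.6 = 72.2.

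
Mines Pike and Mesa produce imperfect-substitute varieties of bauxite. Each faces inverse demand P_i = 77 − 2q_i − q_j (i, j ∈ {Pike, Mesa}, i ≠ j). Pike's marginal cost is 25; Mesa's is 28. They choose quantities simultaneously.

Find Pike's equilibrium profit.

Mine Pike's profit: π = q_{Pike}(77 − 2q_{Pike} − q_{Mesa}) − 25q_{Pike}.
∂π/∂q_{Pike} = 52 − 4q_{Pike} − q_{Mesa} = 0 ⇒ q_{Pike} = 13 − 0.25q_{Mesa}.
Similarly q_{Mesa} = 12.25 − 0.25q_{Pike}.
Substituting the second reaction function into the first: q_{Pike} = 13 − 0.25(12.25 − 0.25q_{Pike}), which gives 0.9375q_{Pike} = 9.9375 ⇒ q_{Pike} = 10.6.
Then q_{Mesa} = 12.25 − 0.25·10.6 = 9.6.
P_{Pike} = 77 − 2·10.6 − 9.6 = 46.2.
Profit = (46.2 − 25)·10.6 = 224.72.

224.72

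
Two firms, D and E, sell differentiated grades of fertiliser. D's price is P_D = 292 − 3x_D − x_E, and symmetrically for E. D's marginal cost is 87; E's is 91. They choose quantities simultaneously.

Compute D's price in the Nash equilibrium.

175.2

Firm D's profit: π = x_D(292 − 3x_D − x_E) − 87x_D.
∂π/∂x_D = 205 − 6x_D − x_E = 0 ⇒ x_D = 205/6 − (1/6)x_E.
Similarly x_E = 33.5 − (1/6)x_D.
Substituting the second reaction function into the first: x_D = 205/6 − (1/6)(33.5 − (1/6)x_D), which gives (35/36)x_D = 343/12 ⇒ x_D = 29.4.
Then x_E = 33.5 − (1/6)·29.4 = 28.6.
P_D = 292 − 3·29.4 − 28.6 = 175.2.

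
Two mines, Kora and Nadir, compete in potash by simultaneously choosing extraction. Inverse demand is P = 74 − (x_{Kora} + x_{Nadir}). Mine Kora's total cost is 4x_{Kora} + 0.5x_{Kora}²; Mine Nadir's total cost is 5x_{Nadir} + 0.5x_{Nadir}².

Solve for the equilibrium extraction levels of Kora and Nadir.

Mine Kora's profit: π = x_{Kora}(74 − (x_{Kora} + x_{Nadir})) − 4x_{Kora} − 0.5x_{Kora}².
∂π/∂x_{Kora} = 70 − 3x_{Kora} − x_{Nadir} = 0, so x_{Kora} = 70/3 − (1/3)x_{Nadir}.
By the same steps for Nadir: x_{Nadir} = 23 − (1/3)x_{Kora}.
Plugging x_{Nadir} into Kora's best response: x_{Kora} = 70/3 − (1/3)(23 − (1/3)x_{Kora}) ⇒ (8/9)x_{Kora} = 47/3, so x_{Kora} = 17.625.
Then x_{Nadir} = 23 − (1/3)·17.625 = 17.125.

17.625, 17.125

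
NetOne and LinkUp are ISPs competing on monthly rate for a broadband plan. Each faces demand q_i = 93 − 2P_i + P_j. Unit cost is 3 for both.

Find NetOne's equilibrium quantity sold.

60

NetOne's profit: π = (P_{NetOne} − 3)(93 − 2P_{NetOne} + P_{LinkUp}).
∂π/∂P_{NetOne} = 99 − 4P_{NetOne} + P_{LinkUp} = 0 ⇒ P_{NetOne} = 24.75 + 0.25P_{LinkUp}.
The game is symmetric, so in equilibrium P_{LinkUp} = P_{NetOne}: the reaction function gives 0.75P_{NetOne} = 24.75, hence P_{NetOne} = 33.
q_{NetOne} = 93 − 2·33 + 33 = 60.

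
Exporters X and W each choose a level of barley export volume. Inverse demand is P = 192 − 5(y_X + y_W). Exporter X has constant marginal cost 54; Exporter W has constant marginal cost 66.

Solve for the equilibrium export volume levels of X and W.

10, 7.6

Exporter X's profit: π = y_X(192 − 5(y_X + y_W)) − 54y_X.
∂π/∂y_X = 138 − 10y_X − 5y_W = 0, so y_X = 13.8 − 0.5y_W.
By the same steps for W: y_W = 12.6 − 0.5y_X.
Solving the two reaction functions simultaneously: (1 − (−0.5)(−0.5))y_X = 13.8 − 0.5·12.6, so 0.75y_X = 7.5 and y_X = 10.
Then y_W = 12.6 − 0.5·10 = 7.6.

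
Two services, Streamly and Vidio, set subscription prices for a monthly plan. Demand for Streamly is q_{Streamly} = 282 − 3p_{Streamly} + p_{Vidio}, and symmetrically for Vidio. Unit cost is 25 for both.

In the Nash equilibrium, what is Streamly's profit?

6458.88

Streamly's profit: π = (p_{Streamly} − 25)(282 − 3p_{Streamly} + p_{Vidio}).
∂π/∂p_{Streamly} = 357 − 6p_{Streamly} + p_{Vidio} = 0 ⇒ p_{Streamly} = 59.5 + (1/6)p_{Vidio}.
The game is symmetric, so in equilibrium p_{Vidio} = p_{Streamly}: the reaction function gives (5/6)p_{Streamly} = 59.5, hence p_{Streamly} = 71.4.
q_{Streamly} = 282 − 3·71.4 + 71.4 = 139.2.
Profit = (71.4 − 25)·139.2 = 6458.88.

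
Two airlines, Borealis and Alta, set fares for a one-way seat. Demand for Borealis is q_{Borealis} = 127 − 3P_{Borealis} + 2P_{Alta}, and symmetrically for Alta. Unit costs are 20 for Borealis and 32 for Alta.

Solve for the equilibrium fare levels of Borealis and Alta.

Borealis's profit: π = (P_{Borealis} − 20)(127 − 3P_{Borealis} + 2P_{Alta}).
∂π/∂P_{Borealis} = 187 − 6P_{Borealis} + 2P_{Alta} = 0 ⇒ P_{Borealis} = 187/6 + (1/3)P_{Alta}.
Similarly P_{Alta} = 223/6 + (1/3)P_{Borealis}.
Solving the two reaction functions simultaneously: (1 − (1/3)(1/3))P_{Borealis} = 187/6 + (1/3)·(223/6), so (8/9)P_{Borealis} = 392/9 and P_{Borealis} = 49.
Then P_{Alta} = 223/6 + (1/3)·49 = 53.5.

49, 53.5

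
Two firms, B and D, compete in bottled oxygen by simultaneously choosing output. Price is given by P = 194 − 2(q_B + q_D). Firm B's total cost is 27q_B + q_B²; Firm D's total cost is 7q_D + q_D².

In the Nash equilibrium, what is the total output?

44.25

Firm B's profit: π = q_B(194 − 2(q_B + q_D)) − 27q_B − q_B².
∂π/∂q_B = 167 − 6q_B − 2q_D = 0, so q_B = 167/6 − (1/3)q_D.
By the same steps for D: q_D = 187/6 − (1/3)q_B.
Substituting the second reaction function into the first: q_B = 167/6 − (1/3)(187/6 − (1/3)q_B), which gives (8/9)q_B = 157/9 ⇒ q_B = 19.625.
Then q_D = 187/6 − (1/3)·19.625 = 24.625.
Total output: 19.625 + 24.625 = 44.25.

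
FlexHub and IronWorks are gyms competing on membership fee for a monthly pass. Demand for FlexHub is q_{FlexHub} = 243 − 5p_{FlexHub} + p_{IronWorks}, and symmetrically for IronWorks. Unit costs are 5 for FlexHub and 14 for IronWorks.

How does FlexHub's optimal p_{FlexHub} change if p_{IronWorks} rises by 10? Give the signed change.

1

FlexHub's profit: π = (p_{FlexHub} − 5)(243 − 5p_{FlexHub} + p_{IronWorks}).
∂π/∂p_{FlexHub} = 268 − 10p_{FlexHub} + p_{IronWorks} = 0 ⇒ p_{FlexHub} = 26.8 + 0.1p_{IronWorks}.
The reaction-function slope is 0.1, so a 10-unit rise in p_{IronWorks} moves p_{FlexHub} by 0.1 × 10 = 1. FlexHub's best response rises — the actions are strategic complements.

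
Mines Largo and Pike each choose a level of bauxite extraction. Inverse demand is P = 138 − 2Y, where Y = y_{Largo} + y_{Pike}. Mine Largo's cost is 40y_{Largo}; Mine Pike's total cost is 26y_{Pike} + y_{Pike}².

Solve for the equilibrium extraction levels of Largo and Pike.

18.2, 12.6

Mine Largo's profit: π = y_{Largo}(138 − 2(y_{Largo} + y_{Pike})) − 40y_{Largo}.
∂π/∂y_{Largo} = 98 − 4y_{Largo} − 2y_{Pike} = 0, so y_{Largo} = 24.5 − 0.5y_{Pike}.
For Pike: ∂π/∂y_{Pike} = 112 − 6y_{Pike} − 2y_{Largo} = 0 ⇒ y_{Pike} = 56/3 − (1/3)y_{Largo}.
Plugging y_{Pike} into Largo's best response: y_{Largo} = 24.5 − 0.5(56/3 − (1/3)y_{Largo}) ⇒ (5/6)y_{Largo} = 91/6, so y_{Largo} = 18.2.
Then y_{Pike} = 56/3 − (1/3)·18.2 = 12.6.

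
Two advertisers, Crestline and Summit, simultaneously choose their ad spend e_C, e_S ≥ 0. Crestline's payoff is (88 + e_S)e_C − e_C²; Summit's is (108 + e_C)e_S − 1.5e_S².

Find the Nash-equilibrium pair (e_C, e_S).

Expanding Crestline's payoff: 88e_C + e_Se_C − e_C².
∂π/∂e_C = 88 + e_S − 2e_C = 0, so e_C = 44 + 0.5e_S.
Likewise for Summit: e_S = 36 + (1/3)e_C.
Solving the two reaction functions simultaneously: (1 − (0.5)(1/3))e_C = 44 + 0.5·36, so (5/6)e_C = 62 and e_C = 74.4.
Then e_S = 36 + (1/3)·74.4 = 60.8.

74.4, 60.8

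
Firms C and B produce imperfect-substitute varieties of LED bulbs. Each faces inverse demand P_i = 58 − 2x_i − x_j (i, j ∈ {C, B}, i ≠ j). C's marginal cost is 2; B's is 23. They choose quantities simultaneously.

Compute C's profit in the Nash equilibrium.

317.52

Firm C's profit: π = x_C(58 − 2x_C − x_B) − 2x_C.
∂π/∂x_C = 56 − 4x_C − x_B = 0 ⇒ x_C = 14 − 0.25x_B.
Similarly x_B = 8.75 − 0.25x_C.
Solving the two reaction functions simultaneously: (1 − (−0.25)(−0.25))x_C = 14 − 0.25·8.75, so 0.9375x_C = 11.8125 and x_C = 12.6.
Then x_B = 8.75 − 0.25·12.6 = 5.6.
P_C = 58 − 2·12.6 − 5.6 = 27.2.
Profit = (27.2 − 2)·12.6 = 317.52.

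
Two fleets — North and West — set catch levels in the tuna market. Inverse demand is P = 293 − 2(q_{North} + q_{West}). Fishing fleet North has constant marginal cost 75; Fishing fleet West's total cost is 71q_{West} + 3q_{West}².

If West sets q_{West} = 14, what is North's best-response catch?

47.5

Fishing fleet North's profit: π = q_{North}(293 − 2(q_{North} + q_{West})) − 75q_{North}.
∂π/∂q_{North} = 218 − 4q_{North} − 2q_{West} = 0, so q_{North} = 54.5 − 0.5q_{West}.
At q_{West} = 14: q_{North} = 54.5 − 0.5·14 = 47.5.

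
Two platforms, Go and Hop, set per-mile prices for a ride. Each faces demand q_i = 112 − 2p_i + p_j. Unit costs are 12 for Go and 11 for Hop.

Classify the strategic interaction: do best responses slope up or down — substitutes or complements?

strategic complements

Go's profit: π = (p_{Go} − 12)(112 − 2p_{Go} + p_{Hop}).
∂π/∂p_{Go} = 136 − 4p_{Go} + p_{Hop} = 0 ⇒ p_{Go} = 34 + 0.25p_{Hop}.
The best-response slope dp_{Go}/dp_{Hop} = 0.25 > 0: the reaction function is upward-sloping, so the choices are strategic complements.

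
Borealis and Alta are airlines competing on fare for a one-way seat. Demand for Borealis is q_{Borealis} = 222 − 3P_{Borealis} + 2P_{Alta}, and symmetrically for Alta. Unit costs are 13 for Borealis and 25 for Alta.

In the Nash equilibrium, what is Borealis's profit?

Borealis's profit: π = (P_{Borealis} − 13)(222 − 3P_{Borealis} + 2P_{Alta}).
∂π/∂P_{Borealis} = 261 − 6P_{Borealis} + 2P_{Alta} = 0 ⇒ P_{Borealis} = 43.5 + (1/3)P_{Alta}.
Similarly P_{Alta} = 49.5 + (1/3)P_{Borealis}.
Plugging P_{Alta} into Borealis's best response: P_{Borealis} = 43.5 + (1/3)(49.5 + (1/3)P_{Borealis}) ⇒ (8/9)P_{Borealis} = 60, so P_{Borealis} = 67.5.
Then P_{Alta} = 49.5 + (1/3)·67.5 = 72.
q_{Borealis} = 222 − 3·67.5 + 2·72 = 163.5.
Profit = (67.5 − 13)·163.5 = 8910.75.

8910.75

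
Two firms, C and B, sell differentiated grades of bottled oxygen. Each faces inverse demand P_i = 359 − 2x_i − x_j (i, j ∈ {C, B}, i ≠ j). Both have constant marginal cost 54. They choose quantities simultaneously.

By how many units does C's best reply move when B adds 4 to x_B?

Firm C's profit: π = x_C(359 − 2x_C − x_B) − 54x_C.
∂π/∂x_C = 305 − 4x_C − x_B = 0 ⇒ x_C = 76.25 − 0.25x_B.
The reaction-function slope is −0.25, so a 4-unit rise in x_B moves x_C by −0.25 × 4 = −1. C's best response falls — the actions are strategic substitutes.

-1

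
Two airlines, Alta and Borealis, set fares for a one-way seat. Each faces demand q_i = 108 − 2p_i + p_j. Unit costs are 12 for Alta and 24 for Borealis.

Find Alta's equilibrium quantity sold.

Alta's profit: π = (p_{Alta} − 12)(108 − 2p_{Alta} + p_{Borealis}).
∂π/∂p_{Alta} = 132 − 4p_{Alta} + p_{Borealis} = 0 ⇒ p_{Alta} = 33 + 0.25p_{Borealis}.
Similarly p_{Borealis} = 39 + 0.25p_{Alta}.
Substituting the second reaction function into the first: p_{Alta} = 33 + 0.25(39 + 0.25p_{Alta}), which gives 0.9375p_{Alta} = 42.75 ⇒ p_{Alta} = 45.6.
Then p_{Borealis} = 39 + 0.25·45.6 = 50.4.
q_{Alta} = 108 − 2·45.6 + 50.4 = 67.2.

67.2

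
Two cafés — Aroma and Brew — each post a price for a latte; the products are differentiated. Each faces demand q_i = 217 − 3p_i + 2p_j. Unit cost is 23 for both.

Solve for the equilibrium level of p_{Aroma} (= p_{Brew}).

Aroma's profit: π = (p_{Aroma} − 23)(217 − 3p_{Aroma} + 2p_{Brew}).
∂π/∂p_{Aroma} = 286 − 6p_{Aroma} + 2p_{Brew} = 0 ⇒ p_{Aroma} = 143/3 + (1/3)p_{Brew}.
Setting p_{Aroma} = p_{Brew} in the reaction function: p_{Aroma} = 143/3 + (1/3)p_{Aroma}, so p_{Aroma} = (143/3) / (2/3) = 71.5.

71.5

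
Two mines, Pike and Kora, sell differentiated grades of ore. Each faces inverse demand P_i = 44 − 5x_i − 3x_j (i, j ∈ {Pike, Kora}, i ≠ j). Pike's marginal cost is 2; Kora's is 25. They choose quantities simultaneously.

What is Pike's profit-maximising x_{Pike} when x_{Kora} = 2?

3.6

Mine Pike's profit: π = x_{Pike}(44 − 5x_{Pike} − 3x_{Kora}) − 2x_{Pike}.
∂π/∂x_{Pike} = 42 − 10x_{Pike} − 3x_{Kora} = 0 ⇒ x_{Pike} = 4.2 − 0.3x_{Kora}.
At x_{Kora} = 2: x_{Pike} = 4.2 − 0.3·2 = 3.6.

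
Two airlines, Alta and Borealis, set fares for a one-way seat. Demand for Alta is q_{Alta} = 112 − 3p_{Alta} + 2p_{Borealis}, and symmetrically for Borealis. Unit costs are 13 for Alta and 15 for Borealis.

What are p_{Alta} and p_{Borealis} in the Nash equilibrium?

Alta's profit: π = (p_{Alta} − 13)(112 − 3p_{Alta} + 2p_{Borealis}).
∂π/∂p_{Alta} = 151 − 6p_{Alta} + 2p_{Borealis} = 0 ⇒ p_{Alta} = 151/6 + (1/3)p_{Borealis}.
Similarly p_{Borealis} = 157/6 + (1/3)p_{Alta}.
Solving the two reaction functions simultaneously: (1 − (1/3)(1/3))p_{Alta} = 151/6 + (1/3)·(157/6), so (8/9)p_{Alta} = 305/9 and p_{Alta} = 38.125.
Then p_{Borealis} = 157/6 + (1/3)·38.125 = 38.875.

38.125, 38.875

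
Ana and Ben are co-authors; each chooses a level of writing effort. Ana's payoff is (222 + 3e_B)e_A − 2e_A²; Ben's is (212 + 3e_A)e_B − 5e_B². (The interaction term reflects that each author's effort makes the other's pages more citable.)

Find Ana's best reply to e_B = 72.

Expanding Ana's payoff: 222e_A + 3e_Be_A − 2e_A².
∂π/∂e_A = 222 + 3e_B − 4e_A = 0, so e_A = 55.5 + 0.75e_B.
At e_B = 72: e_A = 55.5 + 0.75·72 = 109.5.

109.5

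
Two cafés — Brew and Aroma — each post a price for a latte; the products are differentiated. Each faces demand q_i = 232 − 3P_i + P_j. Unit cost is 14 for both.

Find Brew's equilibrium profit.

Brew's profit: π = (P_{Brew} − 14)(232 − 3P_{Brew} + P_{Aroma}).
∂π/∂P_{Brew} = 274 − 6P_{Brew} + P_{Aroma} = 0 ⇒ P_{Brew} = 137/3 + (1/6)P_{Aroma}.
By symmetry P_{Aroma} = P_{Brew}; substituting into the reaction function, (5/6)P_{Brew} = 137/3 and P_{Brew} = 54.8.
q_{Brew} = 232 − 3·54.8 + 54.8 = 122.4.
Profit = (54.8 − 14)·122.4 = 4993.92.

4993.92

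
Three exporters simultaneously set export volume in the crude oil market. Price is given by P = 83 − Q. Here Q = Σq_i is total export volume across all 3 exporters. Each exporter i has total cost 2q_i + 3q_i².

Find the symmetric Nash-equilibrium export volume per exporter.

8.1

A representative exporter's profit is π_i = q_i(83 − Q) − 2q_i − 3q_i², with Q = q_i + Σ_{j≠i} q_j.
First-order condition: 81 − 8q_i − Σ_{j≠i} q_j = 0.
Imposing symmetry (q_j = q for all j) turns Σ_{j≠i} q_j into 2q, so 81 = 10q and q = 8.1.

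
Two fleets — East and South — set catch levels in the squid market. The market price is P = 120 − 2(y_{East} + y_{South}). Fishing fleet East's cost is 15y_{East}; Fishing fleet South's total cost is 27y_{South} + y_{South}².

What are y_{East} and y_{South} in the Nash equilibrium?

Fishing fleet East's profit: π = y_{East}(120 − 2(y_{East} + y_{South})) − 15y_{East}.
∂π/∂y_{East} = 105 − 4y_{East} − 2y_{South} = 0, so y_{East} = 26.25 − 0.5y_{South}.
For South: ∂π/∂y_{South} = 93 − 6y_{South} − 2y_{East} = 0 ⇒ y_{South} = 15.5 − (1/3)y_{East}.
Substituting the second reaction function into the first: y_{East} = 26.25 − 0.5(15.5 − (1/3)y_{East}), which gives (5/6)y_{East} = 18.5 ⇒ y_{East} = 22.2.
Then y_{South} = 15.5 − (1/3)·22.2 = 8.1.

22.2, 8.1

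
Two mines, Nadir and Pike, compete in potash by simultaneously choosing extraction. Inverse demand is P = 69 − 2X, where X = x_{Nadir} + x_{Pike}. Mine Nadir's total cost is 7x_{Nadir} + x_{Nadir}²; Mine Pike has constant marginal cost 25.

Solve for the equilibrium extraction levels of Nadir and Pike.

Mine Nadir's profit: π = x_{Nadir}(69 − 2(x_{Nadir} + x_{Pike})) − 7x_{Nadir} − x_{Nadir}².
∂π/∂x_{Nadir} = 62 − 6x_{Nadir} − 2x_{Pike} = 0, so x_{Nadir} = 31/3 − (1/3)x_{Pike}.
For Pike: ∂π/∂x_{Pike} = 44 − 4x_{Pike} − 2x_{Nadir} = 0 ⇒ x_{Pike} = 11 − 0.5x_{Nadir}.
Solving the two reaction functions simultaneously: (1 − (−1/3)(−0.5))x_{Nadir} = 31/3 − (1/3)·11, so (5/6)x_{Nadir} = 20/3 and x_{Nadir} = 8.
Then x_{Pike} = 11 − 0.5·8 = 7.

8, 7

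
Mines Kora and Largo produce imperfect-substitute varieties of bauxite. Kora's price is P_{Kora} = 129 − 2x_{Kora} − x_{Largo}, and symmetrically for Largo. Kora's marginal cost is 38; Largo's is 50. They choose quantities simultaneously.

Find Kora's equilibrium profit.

722

Mine Kora's profit: π = x_{Kora}(129 − 2x_{Kora} − x_{Largo}) − 38x_{Kora}.
∂π/∂x_{Kora} = 91 − 4x_{Kora} − x_{Largo} = 0 ⇒ x_{Kora} = 22.75 − 0.25x_{Largo}.
Similarly x_{Largo} = 19.75 − 0.25x_{Kora}.
Substituting the second reaction function into the first: x_{Kora} = 22.75 − 0.25(19.75 − 0.25x_{Kora}), which gives 0.9375x_{Kora} = 17.8125 ⇒ x_{Kora} = 19.
Then x_{Largo} = 19.75 − 0.25·19 = 15.
P_{Kora} = 129 − 2·19 − 15 = 76.
Profit = (76 − 38)·19 = 722.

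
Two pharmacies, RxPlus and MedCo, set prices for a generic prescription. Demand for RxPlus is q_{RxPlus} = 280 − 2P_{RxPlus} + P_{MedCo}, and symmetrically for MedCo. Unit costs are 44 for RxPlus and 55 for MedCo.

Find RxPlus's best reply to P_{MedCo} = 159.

131.75

RxPlus's profit: π = (P_{RxPlus} − 44)(280 − 2P_{RxPlus} + P_{MedCo}).
∂π/∂P_{RxPlus} = 368 − 4P_{RxPlus} + P_{MedCo} = 0 ⇒ P_{RxPlus} = 92 + 0.25P_{MedCo}.
At P_{MedCo} = 159: P_{RxPlus} = 92 + 0.25·159 = 131.75.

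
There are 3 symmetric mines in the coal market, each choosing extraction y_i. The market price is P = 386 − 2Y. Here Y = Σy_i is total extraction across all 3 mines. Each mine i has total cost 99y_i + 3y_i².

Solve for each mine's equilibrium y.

20.5

A representative mine's profit is π_i = y_i(386 − 2Y) − 99y_i − 3y_i², with Y = y_i + Σ_{j≠i} y_j.
First-order condition: 287 − 10y_i − 2Σ_{j≠i} y_j = 0.
Imposing symmetry (y_j = y for all j) turns Σ_{j≠i} y_j into 2y, so 287 = 14y and y = 20.5.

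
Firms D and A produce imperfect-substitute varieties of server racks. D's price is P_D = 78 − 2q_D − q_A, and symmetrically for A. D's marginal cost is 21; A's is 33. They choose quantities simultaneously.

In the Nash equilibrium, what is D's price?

45.4

Firm D's profit: π = q_D(78 − 2q_D − q_A) − 21q_D.
∂π/∂q_D = 57 − 4q_D − q_A = 0 ⇒ q_D = 14.25 − 0.25q_A.
Similarly q_A = 11.25 − 0.25q_D.
Solving the two reaction functions simultaneously: (1 − (−0.25)(−0.25))q_D = 14.25 − 0.25·11.25, so 0.9375q_D = 11.4375 and q_D = 12.2.
Then q_A = 11.25 − 0.25·12.2 = 8.2.
P_D = 78 − 2·12.2 − 8.2 = 45.4.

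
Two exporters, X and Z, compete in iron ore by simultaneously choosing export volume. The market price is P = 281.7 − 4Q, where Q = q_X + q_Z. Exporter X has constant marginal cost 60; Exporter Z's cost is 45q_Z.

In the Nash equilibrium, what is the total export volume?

Exporter X's profit: π = q_X(281.7 − 4(q_X + q_Z)) − 60q_X.
∂π/∂q_X = 221.7 − 8q_X − 4q_Z = 0, so q_X = 27.7125 − 0.5q_Z.
By the same steps for Z: q_Z = 29.5875 − 0.5q_X.
Substituting the second reaction function into the first: q_X = 27.7125 − 0.5(29.5875 − 0.5q_X), which gives 0.75q_X = 2067/160 ⇒ q_X = 17.225.
Then q_Z = 29.5875 − 0.5·17.225 = 20.975.
Total export volume: 17.225 + 20.975 = 38.2.

38.2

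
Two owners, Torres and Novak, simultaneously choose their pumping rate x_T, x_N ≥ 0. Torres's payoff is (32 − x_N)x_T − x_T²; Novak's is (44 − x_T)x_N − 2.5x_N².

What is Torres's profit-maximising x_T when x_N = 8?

12

Expanding Torres's payoff: 32x_T − x_Nx_T − x_T².
∂π/∂x_T = 32 − x_N − 2x_T = 0, so x_T = 16 − 0.5x_N.
At x_N = 8: x_T = 16 − 0.5·8 = 12.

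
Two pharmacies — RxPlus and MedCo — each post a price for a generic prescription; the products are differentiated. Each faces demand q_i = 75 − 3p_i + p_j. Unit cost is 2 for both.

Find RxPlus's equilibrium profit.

RxPlus's profit: π = (p_{RxPlus} − 2)(75 − 3p_{RxPlus} + p_{MedCo}).
∂π/∂p_{RxPlus} = 81 − 6p_{RxPlus} + p_{MedCo} = 0 ⇒ p_{RxPlus} = 13.5 + (1/6)p_{MedCo}.
Setting p_{RxPlus} = p_{MedCo} in the reaction function: p_{RxPlus} = 13.5 + (1/6)p_{RxPlus}, so p_{RxPlus} = 13.5 / (5/6) = 16.2.
q_{RxPlus} = 75 − 3·16.2 + 16.2 = 42.6.
Profit = (16.2 − 2)·42.6 = 604.92.

604.92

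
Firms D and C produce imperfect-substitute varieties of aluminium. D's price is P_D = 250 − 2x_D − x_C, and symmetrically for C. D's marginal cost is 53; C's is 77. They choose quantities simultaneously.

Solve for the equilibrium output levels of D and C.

Firm D's profit: π = x_D(250 − 2x_D − x_C) − 53x_D.
∂π/∂x_D = 197 − 4x_D − x_C = 0 ⇒ x_D = 49.25 − 0.25x_C.
Similarly x_C = 43.25 − 0.25x_D.
Solving the two reaction functions simultaneously: (1 − (−0.25)(−0.25))x_D = 49.25 − 0.25·43.25, so 0.9375x_D = 38.4375 and x_D = 41.
Then x_C = 43.25 − 0.25·41 = 33.

41, 33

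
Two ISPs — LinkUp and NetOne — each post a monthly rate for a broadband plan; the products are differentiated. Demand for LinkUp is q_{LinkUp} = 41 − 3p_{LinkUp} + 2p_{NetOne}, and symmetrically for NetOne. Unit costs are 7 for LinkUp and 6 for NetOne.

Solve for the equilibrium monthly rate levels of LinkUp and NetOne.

15.3125, 14.9375

LinkUp's profit: π = (p_{LinkUp} − 7)(41 − 3p_{LinkUp} + 2p_{NetOne}).
∂π/∂p_{LinkUp} = 62 − 6p_{LinkUp} + 2p_{NetOne} = 0 ⇒ p_{LinkUp} = 31/3 + (1/3)p_{NetOne}.
Similarly p_{NetOne} = 59/6 + (1/3)p_{LinkUp}.
Substituting the second reaction function into the first: p_{LinkUp} = 31/3 + (1/3)(59/6 + (1/3)p_{LinkUp}), which gives (8/9)p_{LinkUp} = 245/18 ⇒ p_{LinkUp} = 15.3125.
Then p_{NetOne} = 59/6 + (1/3)·15.3125 = 14.9375.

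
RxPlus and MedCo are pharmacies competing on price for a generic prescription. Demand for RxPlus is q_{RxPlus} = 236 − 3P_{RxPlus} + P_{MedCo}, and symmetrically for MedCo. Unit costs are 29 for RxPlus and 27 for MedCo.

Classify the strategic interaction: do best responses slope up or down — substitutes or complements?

strategic complements

RxPlus's profit: π = (P_{RxPlus} − 29)(236 − 3P_{RxPlus} + P_{MedCo}).
∂π/∂P_{RxPlus} = 323 − 6P_{RxPlus} + P_{MedCo} = 0 ⇒ P_{RxPlus} = 323/6 + (1/6)P_{MedCo}.
The best-response slope dP_{RxPlus}/dP_{MedCo} = 1/6 > 0: the reaction function is upward-sloping, so the choices are strategic complements.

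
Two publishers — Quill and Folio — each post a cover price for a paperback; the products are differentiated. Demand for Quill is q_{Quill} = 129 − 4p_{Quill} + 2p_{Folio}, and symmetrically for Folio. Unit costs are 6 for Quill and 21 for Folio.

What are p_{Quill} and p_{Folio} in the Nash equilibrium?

27.5, 33.5

Quill's profit: π = (p_{Quill} − 6)(129 − 4p_{Quill} + 2p_{Folio}).
∂π/∂p_{Quill} = 153 − 8p_{Quill} + 2p_{Folio} = 0 ⇒ p_{Quill} = 19.125 + 0.25p_{Folio}.
Similarly p_{Folio} = 26.625 + 0.25p_{Quill}.
Solving the two reaction functions simultaneously: (1 − (0.25)(0.25))p_{Quill} = 19.125 + 0.25·26.625, so 0.9375p_{Quill} = 825/32 and p_{Quill} = 27.5.
Then p_{Folio} = 26.625 + 0.25·27.5 = 33.5.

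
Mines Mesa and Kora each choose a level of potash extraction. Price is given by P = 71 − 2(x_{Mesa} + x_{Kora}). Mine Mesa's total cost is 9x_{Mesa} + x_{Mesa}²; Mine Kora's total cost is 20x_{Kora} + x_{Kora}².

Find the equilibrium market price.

42.75

Mine Mesa's profit: π = x_{Mesa}(71 − 2(x_{Mesa} + x_{Kora})) − 9x_{Mesa} − x_{Mesa}².
∂π/∂x_{Mesa} = 62 − 6x_{Mesa} − 2x_{Kora} = 0, so x_{Mesa} = 31/3 − (1/3)x_{Kora}.
By the same steps for Kora: x_{Kora} = 8.5 − (1/3)x_{Mesa}.
Solving the two reaction functions simultaneously: (1 − (−1/3)(−1/3))x_{Mesa} = 31/3 − (1/3)·8.5, so (8/9)x_{Mesa} = 7.5 and x_{Mesa} = 8.4375.
Then x_{Kora} = 8.5 − (1/3)·8.4375 = 5.6875.
Equilibrium price: P = 71 − 2·14.125 = 42.75.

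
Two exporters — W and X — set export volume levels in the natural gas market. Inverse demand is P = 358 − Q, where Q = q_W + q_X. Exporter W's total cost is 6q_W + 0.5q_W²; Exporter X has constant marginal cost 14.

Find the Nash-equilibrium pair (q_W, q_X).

72, 136

Exporter W's profit: π = q_W(358 − (q_W + q_X)) − 6q_W − 0.5q_W².
∂π/∂q_W = 352 − 3q_W − q_X = 0, so q_W = 352/3 − (1/3)q_X.
For X: ∂π/∂q_X = 344 − 2q_X − q_W = 0 ⇒ q_X = 172 − 0.5q_W.
Solving the two reaction functions simultaneously: (1 − (−1/3)(−0.5))q_W = 352/3 − (1/3)·172, so (5/6)q_W = 60 and q_W = 72.
Then q_X = 172 − 0.5·72 = 136.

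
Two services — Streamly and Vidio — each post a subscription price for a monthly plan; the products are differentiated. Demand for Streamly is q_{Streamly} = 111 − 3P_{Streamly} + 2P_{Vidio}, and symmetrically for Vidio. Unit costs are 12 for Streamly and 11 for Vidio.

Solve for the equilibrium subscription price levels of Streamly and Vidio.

Streamly's profit: π = (P_{Streamly} − 12)(111 − 3P_{Streamly} + 2P_{Vidio}).
∂π/∂P_{Streamly} = 147 − 6P_{Streamly} + 2P_{Vidio} = 0 ⇒ P_{Streamly} = 24.5 + (1/3)P_{Vidio}.
Similarly P_{Vidio} = 24 + (1/3)P_{Streamly}.
Substituting the second reaction function into the first: P_{Streamly} = 24.5 + (1/3)(24 + (1/3)P_{Streamly}), which gives (8/9)P_{Streamly} = 32.5 ⇒ P_{Streamly} = 36.5625.
Then P_{Vidio} = 24 + (1/3)·36.5625 = 36.1875.

36.5625, 36.1875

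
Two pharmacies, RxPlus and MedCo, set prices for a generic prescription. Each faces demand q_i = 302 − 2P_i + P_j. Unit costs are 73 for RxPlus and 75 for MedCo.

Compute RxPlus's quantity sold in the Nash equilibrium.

RxPlus's profit: π = (P_{RxPlus} − 73)(302 − 2P_{RxPlus} + P_{MedCo}).
∂π/∂P_{RxPlus} = 448 − 4P_{RxPlus} + P_{MedCo} = 0 ⇒ P_{RxPlus} = 112 + 0.25P_{MedCo}.
Similarly P_{MedCo} = 113 + 0.25P_{RxPlus}.
Plugging P_{MedCo} into RxPlus's best response: P_{RxPlus} = 112 + 0.25(113 + 0.25P_{RxPlus}) ⇒ 0.9375P_{RxPlus} = 140.25, so P_{RxPlus} = 149.6.
Then P_{MedCo} = 113 + 0.25·149.6 = 150.4.
q_{RxPlus} = 302 − 2·149.6 + 150.4 = 153.2.

153.2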